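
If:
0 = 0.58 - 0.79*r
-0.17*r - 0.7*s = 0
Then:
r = 0.73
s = -0.18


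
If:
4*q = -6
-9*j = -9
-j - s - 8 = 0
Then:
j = 1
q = -3/2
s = -9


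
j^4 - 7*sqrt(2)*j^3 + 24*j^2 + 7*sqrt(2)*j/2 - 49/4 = (j - 7*sqrt(2)/2)^2*(j - sqrt(2)/2)*(j + sqrt(2)/2)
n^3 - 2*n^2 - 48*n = n*(n - 8)*(n + 6)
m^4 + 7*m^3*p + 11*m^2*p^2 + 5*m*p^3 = m*(m + p)^2*(m + 5*p)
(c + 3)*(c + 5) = c^2 + 8*c + 15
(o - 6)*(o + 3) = o^2 - 3*o - 18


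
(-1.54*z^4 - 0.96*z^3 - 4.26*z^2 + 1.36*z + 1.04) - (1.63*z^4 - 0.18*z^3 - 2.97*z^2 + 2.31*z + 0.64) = -3.17*z^4 - 0.78*z^3 - 1.29*z^2 - 0.95*z + 0.4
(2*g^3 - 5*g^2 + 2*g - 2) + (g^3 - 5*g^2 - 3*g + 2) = 3*g^3 - 10*g^2 - g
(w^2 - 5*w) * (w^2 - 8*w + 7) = w^4 - 13*w^3 + 47*w^2 - 35*w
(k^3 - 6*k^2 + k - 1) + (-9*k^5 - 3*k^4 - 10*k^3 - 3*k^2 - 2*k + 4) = -9*k^5 - 3*k^4 - 9*k^3 - 9*k^2 - k + 3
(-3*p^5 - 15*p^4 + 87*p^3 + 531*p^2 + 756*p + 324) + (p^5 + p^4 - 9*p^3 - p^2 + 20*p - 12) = -2*p^5 - 14*p^4 + 78*p^3 + 530*p^2 + 776*p + 312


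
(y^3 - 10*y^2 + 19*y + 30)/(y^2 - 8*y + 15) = (y^2 - 5*y - 6)/(y - 3)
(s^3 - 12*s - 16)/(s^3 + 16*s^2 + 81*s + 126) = (s^3 - 12*s - 16)/(s^3 + 16*s^2 + 81*s + 126)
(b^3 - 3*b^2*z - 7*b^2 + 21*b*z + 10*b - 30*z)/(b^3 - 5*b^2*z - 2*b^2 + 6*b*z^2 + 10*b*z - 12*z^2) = (5 - b)/(-b + 2*z)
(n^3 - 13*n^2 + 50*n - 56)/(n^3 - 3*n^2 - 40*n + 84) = (n - 4)/(n + 6)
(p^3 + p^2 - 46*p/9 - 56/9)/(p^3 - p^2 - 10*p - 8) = (p^2 - p - 28/9)/(p^2 - 3*p - 4)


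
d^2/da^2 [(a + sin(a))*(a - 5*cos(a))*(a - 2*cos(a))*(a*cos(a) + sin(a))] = -a^4*cos(a) - 9*a^3*sin(a) - 2*a^3*sin(2*a) + 14*a^3*cos(2*a) + 7*a^2*sin(a)/4 + 56*a^2*sin(2*a) + 63*a^2*sin(3*a)/4 + 21*a^2*cos(a)/2 + 8*a^2*cos(2*a) - 45*a^2*cos(3*a)/2 - 53*a*sin(a)/2 - 3*a*sin(2*a) - 105*a*sin(3*a)/2 - 20*a*sin(4*a) - 21*a*cos(a)/4 - 49*a*cos(2*a) - 147*a*cos(3*a)/4 - 21*a - 7*sin(2*a) - 14*sin(3*a) + 20*cos(a) + 60*cos(2*a)^2 + 9*cos(2*a) + 20*cos(3*a) - 29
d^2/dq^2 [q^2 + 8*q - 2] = 2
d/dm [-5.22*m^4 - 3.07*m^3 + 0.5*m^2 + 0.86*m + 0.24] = -20.88*m^3 - 9.21*m^2 + 1.0*m + 0.86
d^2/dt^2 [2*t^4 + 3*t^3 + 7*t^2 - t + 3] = 24*t^2 + 18*t + 14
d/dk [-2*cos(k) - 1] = 2*sin(k)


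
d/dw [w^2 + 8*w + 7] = 2*w + 8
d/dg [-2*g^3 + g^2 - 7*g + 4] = -6*g^2 + 2*g - 7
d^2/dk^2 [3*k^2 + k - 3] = 6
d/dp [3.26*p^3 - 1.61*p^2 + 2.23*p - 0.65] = 9.78*p^2 - 3.22*p + 2.23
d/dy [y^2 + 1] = 2*y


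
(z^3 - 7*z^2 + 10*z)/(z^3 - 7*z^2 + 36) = z*(z^2 - 7*z + 10)/(z^3 - 7*z^2 + 36)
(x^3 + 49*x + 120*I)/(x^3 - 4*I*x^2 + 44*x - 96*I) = (x^2 + 8*I*x - 15)/(x^2 + 4*I*x + 12)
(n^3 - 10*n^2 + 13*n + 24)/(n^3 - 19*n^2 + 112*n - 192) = (n + 1)/(n - 8)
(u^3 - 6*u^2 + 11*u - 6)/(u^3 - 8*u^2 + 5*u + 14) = (u^2 - 4*u + 3)/(u^2 - 6*u - 7)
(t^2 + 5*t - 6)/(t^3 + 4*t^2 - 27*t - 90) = (t - 1)/(t^2 - 2*t - 15)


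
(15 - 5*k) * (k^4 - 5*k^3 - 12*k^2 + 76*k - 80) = -5*k^5 + 40*k^4 - 15*k^3 - 560*k^2 + 1540*k - 1200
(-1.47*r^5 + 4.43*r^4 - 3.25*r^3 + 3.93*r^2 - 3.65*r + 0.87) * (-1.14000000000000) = 1.6758*r^5 - 5.0502*r^4 + 3.705*r^3 - 4.4802*r^2 + 4.161*r - 0.9918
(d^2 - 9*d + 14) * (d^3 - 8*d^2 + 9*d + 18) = d^5 - 17*d^4 + 95*d^3 - 175*d^2 - 36*d + 252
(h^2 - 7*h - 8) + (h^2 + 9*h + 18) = 2*h^2 + 2*h + 10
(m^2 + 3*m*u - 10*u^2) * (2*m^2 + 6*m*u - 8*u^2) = 2*m^4 + 12*m^3*u - 10*m^2*u^2 - 84*m*u^3 + 80*u^4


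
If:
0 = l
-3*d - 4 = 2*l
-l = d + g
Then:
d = -4/3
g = 4/3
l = 0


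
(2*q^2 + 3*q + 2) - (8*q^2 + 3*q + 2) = -6*q^2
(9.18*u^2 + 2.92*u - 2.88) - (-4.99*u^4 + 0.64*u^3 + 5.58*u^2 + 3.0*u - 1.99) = 4.99*u^4 - 0.64*u^3 + 3.6*u^2 - 0.0800000000000001*u - 0.89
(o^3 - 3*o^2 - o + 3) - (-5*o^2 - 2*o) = o^3 + 2*o^2 + o + 3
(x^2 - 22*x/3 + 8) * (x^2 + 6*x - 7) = x^4 - 4*x^3/3 - 43*x^2 + 298*x/3 - 56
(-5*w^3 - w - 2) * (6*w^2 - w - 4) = -30*w^5 + 5*w^4 + 14*w^3 - 11*w^2 + 6*w + 8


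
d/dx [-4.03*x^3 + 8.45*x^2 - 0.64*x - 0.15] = -12.09*x^2 + 16.9*x - 0.64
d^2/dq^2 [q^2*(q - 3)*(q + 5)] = 12*q^2 + 12*q - 30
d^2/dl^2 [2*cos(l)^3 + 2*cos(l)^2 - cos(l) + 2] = -cos(l)/2 - 4*cos(2*l) - 9*cos(3*l)/2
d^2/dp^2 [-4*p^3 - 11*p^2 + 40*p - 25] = -24*p - 22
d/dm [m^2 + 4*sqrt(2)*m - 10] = 2*m + 4*sqrt(2)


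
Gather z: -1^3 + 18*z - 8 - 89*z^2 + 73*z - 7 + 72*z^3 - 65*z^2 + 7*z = 72*z^3 - 154*z^2 + 98*z - 16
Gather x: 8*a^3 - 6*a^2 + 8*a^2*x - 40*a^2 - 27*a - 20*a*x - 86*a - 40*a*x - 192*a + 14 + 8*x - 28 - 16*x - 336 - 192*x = 8*a^3 - 46*a^2 - 305*a + x*(8*a^2 - 60*a - 200) - 350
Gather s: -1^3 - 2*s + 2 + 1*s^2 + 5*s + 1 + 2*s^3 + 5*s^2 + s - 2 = 2*s^3 + 6*s^2 + 4*s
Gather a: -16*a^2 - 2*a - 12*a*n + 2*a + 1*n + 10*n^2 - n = -16*a^2 - 12*a*n + 10*n^2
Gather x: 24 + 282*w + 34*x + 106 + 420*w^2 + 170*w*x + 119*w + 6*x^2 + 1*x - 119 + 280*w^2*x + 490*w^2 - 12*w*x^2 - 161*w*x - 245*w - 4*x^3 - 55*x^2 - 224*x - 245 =910*w^2 + 156*w - 4*x^3 + x^2*(-12*w - 49) + x*(280*w^2 + 9*w - 189) - 234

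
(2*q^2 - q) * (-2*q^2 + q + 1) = -4*q^4 + 4*q^3 + q^2 - q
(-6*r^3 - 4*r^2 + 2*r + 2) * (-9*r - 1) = 54*r^4 + 42*r^3 - 14*r^2 - 20*r - 2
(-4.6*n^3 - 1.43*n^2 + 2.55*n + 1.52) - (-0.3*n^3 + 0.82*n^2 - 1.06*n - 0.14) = -4.3*n^3 - 2.25*n^2 + 3.61*n + 1.66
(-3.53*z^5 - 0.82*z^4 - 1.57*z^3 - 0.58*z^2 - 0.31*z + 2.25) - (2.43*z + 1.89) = -3.53*z^5 - 0.82*z^4 - 1.57*z^3 - 0.58*z^2 - 2.74*z + 0.36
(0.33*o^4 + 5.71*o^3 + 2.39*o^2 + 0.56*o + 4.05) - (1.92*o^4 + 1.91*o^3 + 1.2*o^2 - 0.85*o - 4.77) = -1.59*o^4 + 3.8*o^3 + 1.19*o^2 + 1.41*o + 8.82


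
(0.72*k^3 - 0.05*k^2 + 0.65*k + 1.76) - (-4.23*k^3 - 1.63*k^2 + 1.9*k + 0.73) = 4.95*k^3 + 1.58*k^2 - 1.25*k + 1.03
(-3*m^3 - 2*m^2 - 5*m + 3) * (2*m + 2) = -6*m^4 - 10*m^3 - 14*m^2 - 4*m + 6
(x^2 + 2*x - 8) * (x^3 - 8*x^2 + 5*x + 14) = x^5 - 6*x^4 - 19*x^3 + 88*x^2 - 12*x - 112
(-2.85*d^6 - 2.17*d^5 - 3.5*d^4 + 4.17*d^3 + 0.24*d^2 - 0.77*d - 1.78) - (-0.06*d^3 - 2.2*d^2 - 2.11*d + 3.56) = -2.85*d^6 - 2.17*d^5 - 3.5*d^4 + 4.23*d^3 + 2.44*d^2 + 1.34*d - 5.34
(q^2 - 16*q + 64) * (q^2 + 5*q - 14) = q^4 - 11*q^3 - 30*q^2 + 544*q - 896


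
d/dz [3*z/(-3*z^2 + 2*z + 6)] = 9*(z^2 + 2)/(9*z^4 - 12*z^3 - 32*z^2 + 24*z + 36)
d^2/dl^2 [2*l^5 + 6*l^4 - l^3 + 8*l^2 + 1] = 40*l^3 + 72*l^2 - 6*l + 16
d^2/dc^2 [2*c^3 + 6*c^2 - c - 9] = 12*c + 12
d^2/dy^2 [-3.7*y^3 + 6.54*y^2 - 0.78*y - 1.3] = 13.08 - 22.2*y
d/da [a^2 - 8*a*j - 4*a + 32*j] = 2*a - 8*j - 4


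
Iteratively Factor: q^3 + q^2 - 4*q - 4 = (q + 2)*(q^2 - q - 2) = (q - 2)*(q + 2)*(q + 1)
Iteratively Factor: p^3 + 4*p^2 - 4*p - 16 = (p - 2)*(p^2 + 6*p + 8) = (p - 2)*(p + 2)*(p + 4)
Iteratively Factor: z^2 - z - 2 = (z + 1)*(z - 2)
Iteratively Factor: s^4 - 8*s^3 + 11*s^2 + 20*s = (s - 4)*(s^3 - 4*s^2 - 5*s) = s*(s - 4)*(s^2 - 4*s - 5) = s*(s - 4)*(s + 1)*(s - 5)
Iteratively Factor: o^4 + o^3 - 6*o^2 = (o - 2)*(o^3 + 3*o^2) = o*(o - 2)*(o^2 + 3*o) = o^2*(o - 2)*(o + 3)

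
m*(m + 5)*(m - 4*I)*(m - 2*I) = m^4 + 5*m^3 - 6*I*m^3 - 8*m^2 - 30*I*m^2 - 40*m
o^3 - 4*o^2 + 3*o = o*(o - 3)*(o - 1)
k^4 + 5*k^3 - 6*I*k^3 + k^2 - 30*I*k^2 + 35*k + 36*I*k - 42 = (k - 1)*(k + 6)*(k - 7*I)*(k + I)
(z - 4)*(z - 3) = z^2 - 7*z + 12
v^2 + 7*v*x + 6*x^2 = (v + x)*(v + 6*x)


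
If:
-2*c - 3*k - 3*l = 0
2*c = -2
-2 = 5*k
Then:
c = -1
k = -2/5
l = 16/15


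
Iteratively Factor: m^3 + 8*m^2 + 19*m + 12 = (m + 3)*(m^2 + 5*m + 4) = (m + 3)*(m + 4)*(m + 1)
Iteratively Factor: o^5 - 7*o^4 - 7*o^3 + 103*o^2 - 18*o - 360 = (o - 5)*(o^4 - 2*o^3 - 17*o^2 + 18*o + 72) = (o - 5)*(o + 2)*(o^3 - 4*o^2 - 9*o + 36) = (o - 5)*(o + 2)*(o + 3)*(o^2 - 7*o + 12) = (o - 5)*(o - 3)*(o + 2)*(o + 3)*(o - 4)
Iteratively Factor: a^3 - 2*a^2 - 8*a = (a + 2)*(a^2 - 4*a) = (a - 4)*(a + 2)*(a)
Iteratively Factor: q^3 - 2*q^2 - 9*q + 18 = (q - 3)*(q^2 + q - 6) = (q - 3)*(q - 2)*(q + 3)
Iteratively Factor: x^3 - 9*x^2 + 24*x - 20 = (x - 2)*(x^2 - 7*x + 10) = (x - 5)*(x - 2)*(x - 2)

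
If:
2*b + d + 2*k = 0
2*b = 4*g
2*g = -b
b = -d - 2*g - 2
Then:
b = 0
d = -2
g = 0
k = 1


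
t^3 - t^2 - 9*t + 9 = (t - 3)*(t - 1)*(t + 3)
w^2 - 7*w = w*(w - 7)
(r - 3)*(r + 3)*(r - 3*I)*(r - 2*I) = r^4 - 5*I*r^3 - 15*r^2 + 45*I*r + 54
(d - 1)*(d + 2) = d^2 + d - 2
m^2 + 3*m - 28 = (m - 4)*(m + 7)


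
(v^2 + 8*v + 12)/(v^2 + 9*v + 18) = (v + 2)/(v + 3)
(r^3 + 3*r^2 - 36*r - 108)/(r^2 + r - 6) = (r^2 - 36)/(r - 2)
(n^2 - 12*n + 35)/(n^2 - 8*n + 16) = (n^2 - 12*n + 35)/(n^2 - 8*n + 16)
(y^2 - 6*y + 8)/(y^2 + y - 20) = (y - 2)/(y + 5)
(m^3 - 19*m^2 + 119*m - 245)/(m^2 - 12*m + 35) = m - 7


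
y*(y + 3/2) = y^2 + 3*y/2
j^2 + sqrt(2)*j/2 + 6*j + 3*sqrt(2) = (j + 6)*(j + sqrt(2)/2)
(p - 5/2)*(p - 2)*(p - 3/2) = p^3 - 6*p^2 + 47*p/4 - 15/2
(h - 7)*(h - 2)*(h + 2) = h^3 - 7*h^2 - 4*h + 28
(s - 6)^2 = s^2 - 12*s + 36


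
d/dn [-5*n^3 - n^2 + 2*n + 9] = -15*n^2 - 2*n + 2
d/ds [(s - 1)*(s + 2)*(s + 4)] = 3*s^2 + 10*s + 2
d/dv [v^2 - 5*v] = 2*v - 5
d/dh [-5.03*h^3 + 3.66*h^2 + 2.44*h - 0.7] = -15.09*h^2 + 7.32*h + 2.44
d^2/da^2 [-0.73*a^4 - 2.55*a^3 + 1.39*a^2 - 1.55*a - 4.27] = -8.76*a^2 - 15.3*a + 2.78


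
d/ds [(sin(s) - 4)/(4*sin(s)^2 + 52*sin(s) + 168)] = (8*sin(s) + cos(s)^2 + 93)*cos(s)/(4*(sin(s)^2 + 13*sin(s) + 42)^2)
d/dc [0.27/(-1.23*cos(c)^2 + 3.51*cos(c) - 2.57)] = (0.9477 - 0.6642*cos(c))*sin(c)/(1.23*cos(c)^2 - 3.51*cos(c) + 2.57)^2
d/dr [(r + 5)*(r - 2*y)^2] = (r - 2*y)*(3*r - 2*y + 10)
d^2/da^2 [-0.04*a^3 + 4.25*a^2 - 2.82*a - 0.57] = 8.5 - 0.24*a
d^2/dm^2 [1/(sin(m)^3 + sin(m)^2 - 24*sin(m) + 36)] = (-9*sin(m)^6 - 11*sin(m)^5 + 56*sin(m)^4 + 412*sin(m)^3 - 570*sin(m)^2 - 1224*sin(m) + 1080)/(sin(m)^3 + sin(m)^2 - 24*sin(m) + 36)^3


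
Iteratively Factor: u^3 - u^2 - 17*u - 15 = (u - 5)*(u^2 + 4*u + 3) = (u - 5)*(u + 3)*(u + 1)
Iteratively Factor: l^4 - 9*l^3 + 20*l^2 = (l - 4)*(l^3 - 5*l^2) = (l - 5)*(l - 4)*(l^2) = l*(l - 5)*(l - 4)*(l)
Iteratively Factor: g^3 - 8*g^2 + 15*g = (g - 3)*(g^2 - 5*g) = g*(g - 3)*(g - 5)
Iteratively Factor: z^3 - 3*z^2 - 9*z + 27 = (z - 3)*(z^2 - 9) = (z - 3)*(z + 3)*(z - 3)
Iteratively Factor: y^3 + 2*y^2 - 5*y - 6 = (y + 1)*(y^2 + y - 6) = (y - 2)*(y + 1)*(y + 3)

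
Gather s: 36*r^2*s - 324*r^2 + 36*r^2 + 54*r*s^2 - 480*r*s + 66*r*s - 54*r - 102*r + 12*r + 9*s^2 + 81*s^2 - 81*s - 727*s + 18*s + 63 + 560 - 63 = -288*r^2 - 144*r + s^2*(54*r + 90) + s*(36*r^2 - 414*r - 790) + 560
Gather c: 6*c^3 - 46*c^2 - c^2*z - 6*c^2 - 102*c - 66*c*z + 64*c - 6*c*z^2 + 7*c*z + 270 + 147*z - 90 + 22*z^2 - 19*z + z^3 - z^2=6*c^3 + c^2*(-z - 52) + c*(-6*z^2 - 59*z - 38) + z^3 + 21*z^2 + 128*z + 180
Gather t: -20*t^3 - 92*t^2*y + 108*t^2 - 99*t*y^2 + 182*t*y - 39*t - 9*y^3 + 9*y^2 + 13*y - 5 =-20*t^3 + t^2*(108 - 92*y) + t*(-99*y^2 + 182*y - 39) - 9*y^3 + 9*y^2 + 13*y - 5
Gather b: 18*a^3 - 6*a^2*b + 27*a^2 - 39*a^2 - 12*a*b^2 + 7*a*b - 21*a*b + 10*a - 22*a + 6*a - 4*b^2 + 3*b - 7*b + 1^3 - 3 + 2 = 18*a^3 - 12*a^2 - 6*a + b^2*(-12*a - 4) + b*(-6*a^2 - 14*a - 4)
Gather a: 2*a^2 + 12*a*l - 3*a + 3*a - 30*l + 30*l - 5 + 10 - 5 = 2*a^2 + 12*a*l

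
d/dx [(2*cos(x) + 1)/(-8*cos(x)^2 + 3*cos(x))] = (-16*sin(x) + 3*sin(x)/cos(x)^2 - 16*tan(x))/(8*cos(x) - 3)^2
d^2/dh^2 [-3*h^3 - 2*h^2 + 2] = -18*h - 4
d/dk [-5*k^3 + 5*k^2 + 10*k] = -15*k^2 + 10*k + 10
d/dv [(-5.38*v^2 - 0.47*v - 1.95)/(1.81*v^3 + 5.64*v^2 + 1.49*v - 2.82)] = (9.7378*v^4 + 1.7014*v^3 + 5.2231*v^2 + 52.3392*v + 4.2309)/(3.2761*v^6 + 20.4168*v^5 + 37.2034*v^4 + 6.5988*v^3 - 29.5895*v^2 - 8.4036*v + 7.9524)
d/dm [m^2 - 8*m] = 2*m - 8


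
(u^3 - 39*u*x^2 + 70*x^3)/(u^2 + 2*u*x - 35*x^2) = u - 2*x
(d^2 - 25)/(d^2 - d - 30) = (d - 5)/(d - 6)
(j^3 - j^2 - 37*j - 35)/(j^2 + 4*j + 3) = (j^2 - 2*j - 35)/(j + 3)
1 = 1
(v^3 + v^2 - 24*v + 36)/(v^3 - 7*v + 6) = (v^2 + 3*v - 18)/(v^2 + 2*v - 3)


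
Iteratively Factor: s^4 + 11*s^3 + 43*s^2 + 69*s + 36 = (s + 1)*(s^3 + 10*s^2 + 33*s + 36) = (s + 1)*(s + 4)*(s^2 + 6*s + 9) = (s + 1)*(s + 3)*(s + 4)*(s + 3)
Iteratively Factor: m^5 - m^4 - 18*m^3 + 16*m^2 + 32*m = (m - 2)*(m^4 + m^3 - 16*m^2 - 16*m) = (m - 2)*(m + 1)*(m^3 - 16*m) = (m - 2)*(m + 1)*(m + 4)*(m^2 - 4*m) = (m - 4)*(m - 2)*(m + 1)*(m + 4)*(m)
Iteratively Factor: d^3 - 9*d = (d)*(d^2 - 9) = d*(d - 3)*(d + 3)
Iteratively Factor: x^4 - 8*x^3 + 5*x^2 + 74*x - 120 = (x + 3)*(x^3 - 11*x^2 + 38*x - 40) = (x - 2)*(x + 3)*(x^2 - 9*x + 20) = (x - 4)*(x - 2)*(x + 3)*(x - 5)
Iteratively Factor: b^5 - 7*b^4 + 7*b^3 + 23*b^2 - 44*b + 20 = (b - 5)*(b^4 - 2*b^3 - 3*b^2 + 8*b - 4) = (b - 5)*(b - 2)*(b^3 - 3*b + 2) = (b - 5)*(b - 2)*(b - 1)*(b^2 + b - 2) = (b - 5)*(b - 2)*(b - 1)*(b + 2)*(b - 1)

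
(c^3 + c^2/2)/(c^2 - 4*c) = c*(2*c + 1)/(2*(c - 4))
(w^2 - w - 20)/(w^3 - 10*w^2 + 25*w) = (w + 4)/(w*(w - 5))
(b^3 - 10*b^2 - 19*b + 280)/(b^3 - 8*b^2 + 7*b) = (b^2 - 3*b - 40)/(b*(b - 1))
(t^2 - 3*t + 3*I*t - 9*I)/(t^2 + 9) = (t - 3)/(t - 3*I)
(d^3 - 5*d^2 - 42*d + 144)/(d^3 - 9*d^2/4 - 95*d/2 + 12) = 4*(d - 3)/(4*d - 1)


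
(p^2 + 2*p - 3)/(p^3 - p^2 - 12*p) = (p - 1)/(p*(p - 4))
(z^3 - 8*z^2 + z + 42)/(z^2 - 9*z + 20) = (z^3 - 8*z^2 + z + 42)/(z^2 - 9*z + 20)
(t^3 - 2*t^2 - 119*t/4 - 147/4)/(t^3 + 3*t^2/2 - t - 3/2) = (2*t^2 - 7*t - 49)/(2*(t^2 - 1))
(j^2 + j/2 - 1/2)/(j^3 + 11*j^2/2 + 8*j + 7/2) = (2*j - 1)/(2*j^2 + 9*j + 7)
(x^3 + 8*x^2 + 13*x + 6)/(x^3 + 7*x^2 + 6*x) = (x + 1)/x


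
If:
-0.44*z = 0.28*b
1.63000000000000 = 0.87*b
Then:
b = 1.87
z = -1.19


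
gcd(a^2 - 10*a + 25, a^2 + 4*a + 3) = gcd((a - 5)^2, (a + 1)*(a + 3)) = 1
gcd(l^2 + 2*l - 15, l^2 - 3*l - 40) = l + 5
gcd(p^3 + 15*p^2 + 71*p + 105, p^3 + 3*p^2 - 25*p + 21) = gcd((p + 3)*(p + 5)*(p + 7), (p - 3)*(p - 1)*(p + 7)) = p + 7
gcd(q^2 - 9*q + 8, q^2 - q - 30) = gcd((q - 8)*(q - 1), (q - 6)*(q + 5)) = 1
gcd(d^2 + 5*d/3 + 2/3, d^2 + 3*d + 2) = d + 1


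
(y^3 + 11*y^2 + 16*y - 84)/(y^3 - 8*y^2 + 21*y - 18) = (y^2 + 13*y + 42)/(y^2 - 6*y + 9)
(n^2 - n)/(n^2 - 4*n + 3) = n/(n - 3)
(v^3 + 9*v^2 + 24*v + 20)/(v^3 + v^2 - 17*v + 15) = (v^2 + 4*v + 4)/(v^2 - 4*v + 3)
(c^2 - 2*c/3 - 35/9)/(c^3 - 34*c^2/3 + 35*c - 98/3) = (c + 5/3)/(c^2 - 9*c + 14)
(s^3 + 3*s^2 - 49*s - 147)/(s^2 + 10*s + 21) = s - 7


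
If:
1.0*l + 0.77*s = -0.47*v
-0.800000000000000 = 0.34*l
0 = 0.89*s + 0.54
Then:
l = -2.35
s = -0.61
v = 6.00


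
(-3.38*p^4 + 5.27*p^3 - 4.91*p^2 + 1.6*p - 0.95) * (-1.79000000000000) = 6.0502*p^4 - 9.4333*p^3 + 8.7889*p^2 - 2.864*p + 1.7005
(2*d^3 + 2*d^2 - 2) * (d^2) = 2*d^5 + 2*d^4 - 2*d^2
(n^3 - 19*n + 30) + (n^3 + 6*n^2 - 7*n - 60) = 2*n^3 + 6*n^2 - 26*n - 30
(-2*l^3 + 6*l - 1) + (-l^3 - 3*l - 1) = -3*l^3 + 3*l - 2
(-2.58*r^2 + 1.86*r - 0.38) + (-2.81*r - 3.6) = -2.58*r^2 - 0.95*r - 3.98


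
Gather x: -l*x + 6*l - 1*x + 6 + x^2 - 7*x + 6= 6*l + x^2 + x*(-l - 8) + 12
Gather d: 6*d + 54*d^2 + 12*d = 54*d^2 + 18*d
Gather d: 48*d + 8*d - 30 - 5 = 56*d - 35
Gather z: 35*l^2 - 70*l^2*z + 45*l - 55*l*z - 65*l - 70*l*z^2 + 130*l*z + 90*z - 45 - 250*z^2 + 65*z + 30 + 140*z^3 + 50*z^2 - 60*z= 35*l^2 - 20*l + 140*z^3 + z^2*(-70*l - 200) + z*(-70*l^2 + 75*l + 95) - 15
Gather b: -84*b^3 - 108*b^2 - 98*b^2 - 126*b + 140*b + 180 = -84*b^3 - 206*b^2 + 14*b + 180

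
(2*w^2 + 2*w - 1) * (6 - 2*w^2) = -4*w^4 - 4*w^3 + 14*w^2 + 12*w - 6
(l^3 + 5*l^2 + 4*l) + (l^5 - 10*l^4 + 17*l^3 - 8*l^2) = l^5 - 10*l^4 + 18*l^3 - 3*l^2 + 4*l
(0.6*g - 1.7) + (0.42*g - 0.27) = 1.02*g - 1.97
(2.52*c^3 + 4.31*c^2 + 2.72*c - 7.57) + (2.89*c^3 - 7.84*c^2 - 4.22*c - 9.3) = 5.41*c^3 - 3.53*c^2 - 1.5*c - 16.87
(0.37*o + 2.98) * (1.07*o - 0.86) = 0.3959*o^2 + 2.8704*o - 2.5628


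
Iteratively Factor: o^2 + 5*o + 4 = (o + 1)*(o + 4)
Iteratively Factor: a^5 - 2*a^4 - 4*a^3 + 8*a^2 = (a)*(a^4 - 2*a^3 - 4*a^2 + 8*a) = a*(a - 2)*(a^3 - 4*a) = a*(a - 2)*(a + 2)*(a^2 - 2*a) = a^2*(a - 2)*(a + 2)*(a - 2)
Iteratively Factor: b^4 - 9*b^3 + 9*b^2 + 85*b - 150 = (b - 2)*(b^3 - 7*b^2 - 5*b + 75) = (b - 5)*(b - 2)*(b^2 - 2*b - 15) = (b - 5)^2*(b - 2)*(b + 3)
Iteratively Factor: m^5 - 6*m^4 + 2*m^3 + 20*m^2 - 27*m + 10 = (m - 1)*(m^4 - 5*m^3 - 3*m^2 + 17*m - 10) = (m - 1)^2*(m^3 - 4*m^2 - 7*m + 10) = (m - 1)^3*(m^2 - 3*m - 10) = (m - 1)^3*(m + 2)*(m - 5)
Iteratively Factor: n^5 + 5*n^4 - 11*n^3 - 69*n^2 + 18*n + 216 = (n + 3)*(n^4 + 2*n^3 - 17*n^2 - 18*n + 72) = (n - 3)*(n + 3)*(n^3 + 5*n^2 - 2*n - 24) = (n - 3)*(n + 3)^2*(n^2 + 2*n - 8) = (n - 3)*(n - 2)*(n + 3)^2*(n + 4)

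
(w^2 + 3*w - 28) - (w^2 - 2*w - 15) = 5*w - 13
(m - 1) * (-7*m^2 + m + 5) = -7*m^3 + 8*m^2 + 4*m - 5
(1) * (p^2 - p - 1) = p^2 - p - 1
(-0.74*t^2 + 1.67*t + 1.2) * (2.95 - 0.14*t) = 0.1036*t^3 - 2.4168*t^2 + 4.7585*t + 3.54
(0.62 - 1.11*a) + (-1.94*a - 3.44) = -3.05*a - 2.82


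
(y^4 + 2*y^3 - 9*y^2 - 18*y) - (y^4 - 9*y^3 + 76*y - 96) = 11*y^3 - 9*y^2 - 94*y + 96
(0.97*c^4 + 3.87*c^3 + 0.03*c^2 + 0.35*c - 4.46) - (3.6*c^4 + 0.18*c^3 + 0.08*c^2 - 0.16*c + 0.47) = -2.63*c^4 + 3.69*c^3 - 0.05*c^2 + 0.51*c - 4.93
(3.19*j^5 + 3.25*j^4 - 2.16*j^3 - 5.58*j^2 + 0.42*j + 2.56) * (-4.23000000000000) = -13.4937*j^5 - 13.7475*j^4 + 9.1368*j^3 + 23.6034*j^2 - 1.7766*j - 10.8288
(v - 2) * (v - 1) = v^2 - 3*v + 2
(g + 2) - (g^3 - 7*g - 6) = -g^3 + 8*g + 8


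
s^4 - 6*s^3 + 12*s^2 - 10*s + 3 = (s - 3)*(s - 1)^3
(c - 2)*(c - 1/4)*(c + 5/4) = c^3 - c^2 - 37*c/16 + 5/8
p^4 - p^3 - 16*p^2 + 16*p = p*(p - 4)*(p - 1)*(p + 4)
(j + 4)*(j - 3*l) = j^2 - 3*j*l + 4*j - 12*l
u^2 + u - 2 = (u - 1)*(u + 2)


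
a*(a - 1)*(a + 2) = a^3 + a^2 - 2*a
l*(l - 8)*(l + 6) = l^3 - 2*l^2 - 48*l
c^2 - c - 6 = (c - 3)*(c + 2)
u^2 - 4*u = u*(u - 4)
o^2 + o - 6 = (o - 2)*(o + 3)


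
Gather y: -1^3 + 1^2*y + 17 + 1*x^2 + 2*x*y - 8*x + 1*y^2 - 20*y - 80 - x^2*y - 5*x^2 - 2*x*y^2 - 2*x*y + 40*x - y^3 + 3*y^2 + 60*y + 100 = -4*x^2 + 32*x - y^3 + y^2*(4 - 2*x) + y*(41 - x^2) + 36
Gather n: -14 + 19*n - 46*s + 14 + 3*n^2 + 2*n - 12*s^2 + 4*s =3*n^2 + 21*n - 12*s^2 - 42*s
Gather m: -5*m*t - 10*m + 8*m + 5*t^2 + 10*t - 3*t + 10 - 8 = m*(-5*t - 2) + 5*t^2 + 7*t + 2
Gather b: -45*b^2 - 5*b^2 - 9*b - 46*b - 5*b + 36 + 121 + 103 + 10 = -50*b^2 - 60*b + 270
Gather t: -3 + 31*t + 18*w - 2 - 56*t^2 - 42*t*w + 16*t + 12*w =-56*t^2 + t*(47 - 42*w) + 30*w - 5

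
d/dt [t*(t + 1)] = 2*t + 1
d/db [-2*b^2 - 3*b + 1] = -4*b - 3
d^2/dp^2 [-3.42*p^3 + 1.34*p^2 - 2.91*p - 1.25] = 2.68 - 20.52*p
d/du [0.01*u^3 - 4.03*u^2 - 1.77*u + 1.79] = 0.03*u^2 - 8.06*u - 1.77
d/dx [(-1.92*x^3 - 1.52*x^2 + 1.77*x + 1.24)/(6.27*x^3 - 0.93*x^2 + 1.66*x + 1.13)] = (11.316*x^4 - 28.5702*x^3 - 30.7103*x^2 - 1.1288*x - 0.0583)/(39.3129*x^6 - 11.6622*x^5 + 21.6813*x^4 + 11.0826*x^3 + 0.6538*x^2 + 3.7516*x + 1.2769)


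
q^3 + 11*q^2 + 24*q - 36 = (q - 1)*(q + 6)^2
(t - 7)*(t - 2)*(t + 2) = t^3 - 7*t^2 - 4*t + 28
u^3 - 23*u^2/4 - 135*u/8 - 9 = (u - 8)*(u + 3/4)*(u + 3/2)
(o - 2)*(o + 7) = o^2 + 5*o - 14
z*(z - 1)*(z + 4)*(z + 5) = z^4 + 8*z^3 + 11*z^2 - 20*z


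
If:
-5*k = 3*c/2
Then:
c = -10*k/3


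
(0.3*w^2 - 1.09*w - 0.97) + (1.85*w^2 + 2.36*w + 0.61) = 2.15*w^2 + 1.27*w - 0.36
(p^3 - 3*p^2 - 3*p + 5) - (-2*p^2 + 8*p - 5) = p^3 - p^2 - 11*p + 10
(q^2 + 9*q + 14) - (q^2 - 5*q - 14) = 14*q + 28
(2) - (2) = 0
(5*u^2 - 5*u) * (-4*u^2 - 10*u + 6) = -20*u^4 - 30*u^3 + 80*u^2 - 30*u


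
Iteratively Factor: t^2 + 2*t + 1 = (t + 1)*(t + 1)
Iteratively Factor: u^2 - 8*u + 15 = (u - 5)*(u - 3)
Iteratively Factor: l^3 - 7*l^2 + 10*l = (l - 5)*(l^2 - 2*l) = l*(l - 5)*(l - 2)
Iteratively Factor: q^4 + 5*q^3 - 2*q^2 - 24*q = (q - 2)*(q^3 + 7*q^2 + 12*q) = (q - 2)*(q + 3)*(q^2 + 4*q) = (q - 2)*(q + 3)*(q + 4)*(q)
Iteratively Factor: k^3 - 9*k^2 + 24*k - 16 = (k - 4)*(k^2 - 5*k + 4) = (k - 4)^2*(k - 1)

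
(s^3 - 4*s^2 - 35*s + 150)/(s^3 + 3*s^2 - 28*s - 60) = (s - 5)/(s + 2)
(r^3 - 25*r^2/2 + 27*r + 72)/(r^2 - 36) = (r^2 - 13*r/2 - 12)/(r + 6)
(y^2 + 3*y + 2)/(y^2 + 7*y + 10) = (y + 1)/(y + 5)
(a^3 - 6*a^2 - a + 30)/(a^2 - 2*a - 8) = (a^2 - 8*a + 15)/(a - 4)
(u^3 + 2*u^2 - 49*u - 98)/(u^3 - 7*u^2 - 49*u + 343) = (u + 2)/(u - 7)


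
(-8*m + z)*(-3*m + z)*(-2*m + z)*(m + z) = -48*m^4 - 2*m^3*z + 33*m^2*z^2 - 12*m*z^3 + z^4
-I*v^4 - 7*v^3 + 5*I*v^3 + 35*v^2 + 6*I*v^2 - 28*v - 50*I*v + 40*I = (v - 4)*(v - 5*I)*(v - 2*I)*(-I*v + I)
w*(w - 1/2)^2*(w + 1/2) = w^4 - w^3/2 - w^2/4 + w/8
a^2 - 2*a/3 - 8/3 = (a - 2)*(a + 4/3)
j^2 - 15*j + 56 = (j - 8)*(j - 7)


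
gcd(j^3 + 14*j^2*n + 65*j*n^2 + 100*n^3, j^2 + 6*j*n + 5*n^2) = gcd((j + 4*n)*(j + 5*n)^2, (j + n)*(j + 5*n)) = j + 5*n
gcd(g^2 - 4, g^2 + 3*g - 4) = 1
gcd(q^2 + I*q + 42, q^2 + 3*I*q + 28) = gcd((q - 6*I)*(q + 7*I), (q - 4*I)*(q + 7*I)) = q + 7*I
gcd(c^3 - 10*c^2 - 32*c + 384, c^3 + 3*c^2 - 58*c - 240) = c^2 - 2*c - 48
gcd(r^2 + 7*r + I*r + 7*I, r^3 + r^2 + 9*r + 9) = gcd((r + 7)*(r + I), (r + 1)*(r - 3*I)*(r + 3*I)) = 1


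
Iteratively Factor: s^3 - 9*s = (s)*(s^2 - 9) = s*(s - 3)*(s + 3)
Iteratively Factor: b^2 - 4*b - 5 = (b + 1)*(b - 5)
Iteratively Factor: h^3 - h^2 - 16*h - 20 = (h + 2)*(h^2 - 3*h - 10) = (h - 5)*(h + 2)*(h + 2)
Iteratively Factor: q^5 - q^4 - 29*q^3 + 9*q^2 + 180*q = (q)*(q^4 - q^3 - 29*q^2 + 9*q + 180) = q*(q + 3)*(q^3 - 4*q^2 - 17*q + 60) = q*(q + 3)*(q + 4)*(q^2 - 8*q + 15) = q*(q - 3)*(q + 3)*(q + 4)*(q - 5)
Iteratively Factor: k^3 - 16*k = (k - 4)*(k^2 + 4*k) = k*(k - 4)*(k + 4)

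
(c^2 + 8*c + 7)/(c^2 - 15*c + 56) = (c^2 + 8*c + 7)/(c^2 - 15*c + 56)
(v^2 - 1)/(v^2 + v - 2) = (v + 1)/(v + 2)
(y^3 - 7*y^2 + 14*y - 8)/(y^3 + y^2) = (y^3 - 7*y^2 + 14*y - 8)/(y^2*(y + 1))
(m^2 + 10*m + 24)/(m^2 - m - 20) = (m + 6)/(m - 5)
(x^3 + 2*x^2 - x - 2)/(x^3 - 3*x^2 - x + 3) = (x + 2)/(x - 3)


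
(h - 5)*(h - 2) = h^2 - 7*h + 10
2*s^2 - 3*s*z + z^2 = (-2*s + z)*(-s + z)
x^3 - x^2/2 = x^2*(x - 1/2)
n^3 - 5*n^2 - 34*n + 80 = (n - 8)*(n - 2)*(n + 5)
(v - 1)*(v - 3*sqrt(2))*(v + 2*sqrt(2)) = v^3 - sqrt(2)*v^2 - v^2 - 12*v + sqrt(2)*v + 12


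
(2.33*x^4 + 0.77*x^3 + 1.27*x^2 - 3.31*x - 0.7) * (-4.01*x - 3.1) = -9.3433*x^5 - 10.3107*x^4 - 7.4797*x^3 + 9.3361*x^2 + 13.068*x + 2.17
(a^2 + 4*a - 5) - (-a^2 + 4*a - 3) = 2*a^2 - 2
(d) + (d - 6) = 2*d - 6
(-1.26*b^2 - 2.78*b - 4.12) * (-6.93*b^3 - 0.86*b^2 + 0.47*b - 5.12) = 8.7318*b^5 + 20.349*b^4 + 30.3502*b^3 + 8.6878*b^2 + 12.2972*b + 21.0944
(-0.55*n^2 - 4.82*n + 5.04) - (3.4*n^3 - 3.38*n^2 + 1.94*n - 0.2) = -3.4*n^3 + 2.83*n^2 - 6.76*n + 5.24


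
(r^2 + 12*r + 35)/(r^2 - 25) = (r + 7)/(r - 5)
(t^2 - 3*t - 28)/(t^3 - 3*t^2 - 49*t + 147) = (t + 4)/(t^2 + 4*t - 21)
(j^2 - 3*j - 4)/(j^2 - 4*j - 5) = (j - 4)/(j - 5)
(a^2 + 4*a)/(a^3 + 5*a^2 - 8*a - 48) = a/(a^2 + a - 12)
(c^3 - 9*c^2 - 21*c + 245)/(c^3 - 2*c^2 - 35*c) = (c - 7)/c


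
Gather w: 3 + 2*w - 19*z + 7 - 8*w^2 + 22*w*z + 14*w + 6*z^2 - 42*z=-8*w^2 + w*(22*z + 16) + 6*z^2 - 61*z + 10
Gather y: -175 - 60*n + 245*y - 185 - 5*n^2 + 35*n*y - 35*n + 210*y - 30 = -5*n^2 - 95*n + y*(35*n + 455) - 390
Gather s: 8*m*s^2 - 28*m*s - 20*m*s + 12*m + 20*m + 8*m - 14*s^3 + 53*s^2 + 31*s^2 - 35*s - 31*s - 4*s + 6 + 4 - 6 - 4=40*m - 14*s^3 + s^2*(8*m + 84) + s*(-48*m - 70)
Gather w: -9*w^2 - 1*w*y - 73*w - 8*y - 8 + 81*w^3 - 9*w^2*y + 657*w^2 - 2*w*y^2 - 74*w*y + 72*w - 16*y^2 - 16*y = 81*w^3 + w^2*(648 - 9*y) + w*(-2*y^2 - 75*y - 1) - 16*y^2 - 24*y - 8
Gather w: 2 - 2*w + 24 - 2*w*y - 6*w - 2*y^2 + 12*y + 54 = w*(-2*y - 8) - 2*y^2 + 12*y + 80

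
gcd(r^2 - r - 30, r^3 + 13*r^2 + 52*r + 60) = r + 5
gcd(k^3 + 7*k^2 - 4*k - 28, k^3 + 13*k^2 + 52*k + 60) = k + 2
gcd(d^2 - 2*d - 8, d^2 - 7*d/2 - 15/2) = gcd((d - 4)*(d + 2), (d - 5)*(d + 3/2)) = 1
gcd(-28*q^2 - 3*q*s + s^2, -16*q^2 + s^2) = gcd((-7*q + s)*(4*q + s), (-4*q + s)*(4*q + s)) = 4*q + s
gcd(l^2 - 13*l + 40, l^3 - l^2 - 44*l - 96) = l - 8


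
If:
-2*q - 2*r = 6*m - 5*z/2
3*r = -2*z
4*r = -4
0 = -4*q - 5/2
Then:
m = 7/6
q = -5/8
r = -1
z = 3/2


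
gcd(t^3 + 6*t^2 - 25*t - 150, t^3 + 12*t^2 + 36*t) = t + 6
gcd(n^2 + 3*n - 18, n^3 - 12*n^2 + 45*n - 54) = n - 3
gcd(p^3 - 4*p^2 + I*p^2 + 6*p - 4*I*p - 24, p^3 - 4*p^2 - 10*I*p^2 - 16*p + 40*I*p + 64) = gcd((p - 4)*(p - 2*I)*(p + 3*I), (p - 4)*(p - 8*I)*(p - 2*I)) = p^2 + p*(-4 - 2*I) + 8*I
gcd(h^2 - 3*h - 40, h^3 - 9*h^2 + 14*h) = 1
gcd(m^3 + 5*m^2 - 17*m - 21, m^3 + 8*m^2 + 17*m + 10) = m + 1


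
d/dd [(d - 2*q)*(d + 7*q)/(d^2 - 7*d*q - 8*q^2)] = 6*q*(-2*d^2 + 2*d*q - 23*q^2)/(d^4 - 14*d^3*q + 33*d^2*q^2 + 112*d*q^3 + 64*q^4)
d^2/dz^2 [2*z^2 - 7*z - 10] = 4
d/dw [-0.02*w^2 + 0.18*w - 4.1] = 0.18 - 0.04*w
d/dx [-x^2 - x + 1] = -2*x - 1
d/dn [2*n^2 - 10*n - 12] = 4*n - 10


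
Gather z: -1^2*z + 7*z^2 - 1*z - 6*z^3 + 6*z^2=-6*z^3 + 13*z^2 - 2*z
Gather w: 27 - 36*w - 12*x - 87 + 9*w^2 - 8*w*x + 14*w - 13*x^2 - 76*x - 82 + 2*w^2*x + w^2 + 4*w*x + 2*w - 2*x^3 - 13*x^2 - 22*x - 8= w^2*(2*x + 10) + w*(-4*x - 20) - 2*x^3 - 26*x^2 - 110*x - 150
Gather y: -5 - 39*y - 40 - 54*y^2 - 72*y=-54*y^2 - 111*y - 45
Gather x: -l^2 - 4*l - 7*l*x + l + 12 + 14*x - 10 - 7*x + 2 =-l^2 - 3*l + x*(7 - 7*l) + 4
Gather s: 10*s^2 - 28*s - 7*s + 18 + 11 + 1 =10*s^2 - 35*s + 30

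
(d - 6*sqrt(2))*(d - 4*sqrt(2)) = d^2 - 10*sqrt(2)*d + 48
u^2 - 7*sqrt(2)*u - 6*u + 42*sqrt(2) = (u - 6)*(u - 7*sqrt(2))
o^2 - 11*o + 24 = (o - 8)*(o - 3)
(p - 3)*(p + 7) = p^2 + 4*p - 21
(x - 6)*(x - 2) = x^2 - 8*x + 12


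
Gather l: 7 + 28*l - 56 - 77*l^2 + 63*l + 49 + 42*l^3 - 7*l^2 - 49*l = 42*l^3 - 84*l^2 + 42*l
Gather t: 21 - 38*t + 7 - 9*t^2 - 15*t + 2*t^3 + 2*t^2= 2*t^3 - 7*t^2 - 53*t + 28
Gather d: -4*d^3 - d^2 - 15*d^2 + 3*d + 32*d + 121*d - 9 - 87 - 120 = -4*d^3 - 16*d^2 + 156*d - 216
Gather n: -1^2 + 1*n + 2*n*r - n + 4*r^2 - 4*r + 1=2*n*r + 4*r^2 - 4*r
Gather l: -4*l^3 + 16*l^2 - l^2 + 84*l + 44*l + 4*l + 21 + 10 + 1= -4*l^3 + 15*l^2 + 132*l + 32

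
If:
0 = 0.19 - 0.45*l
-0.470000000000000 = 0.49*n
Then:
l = 0.42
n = -0.96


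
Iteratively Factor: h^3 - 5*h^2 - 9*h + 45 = (h - 3)*(h^2 - 2*h - 15) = (h - 3)*(h + 3)*(h - 5)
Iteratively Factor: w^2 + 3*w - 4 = (w + 4)*(w - 1)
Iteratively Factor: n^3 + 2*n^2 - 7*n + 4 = (n + 4)*(n^2 - 2*n + 1) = (n - 1)*(n + 4)*(n - 1)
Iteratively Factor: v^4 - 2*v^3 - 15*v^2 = (v + 3)*(v^3 - 5*v^2) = v*(v + 3)*(v^2 - 5*v) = v*(v - 5)*(v + 3)*(v)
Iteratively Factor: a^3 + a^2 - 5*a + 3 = (a + 3)*(a^2 - 2*a + 1) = (a - 1)*(a + 3)*(a - 1)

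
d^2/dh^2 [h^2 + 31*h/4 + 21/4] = 2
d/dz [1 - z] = -1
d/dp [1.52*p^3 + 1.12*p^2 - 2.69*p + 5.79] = 4.56*p^2 + 2.24*p - 2.69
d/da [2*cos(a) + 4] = -2*sin(a)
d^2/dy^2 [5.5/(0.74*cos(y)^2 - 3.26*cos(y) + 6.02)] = (-12.0472*(1 - cos(y)^2)^2 + 39.8046*cos(y)^3 + 33.5302*cos(y)^2 - 187.5478*cos(y) + 79.948)/(0.74*cos(y)^2 - 3.26*cos(y) + 6.02)^3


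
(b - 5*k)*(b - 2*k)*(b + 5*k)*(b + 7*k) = b^4 + 5*b^3*k - 39*b^2*k^2 - 125*b*k^3 + 350*k^4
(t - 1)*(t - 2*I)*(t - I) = t^3 - t^2 - 3*I*t^2 - 2*t + 3*I*t + 2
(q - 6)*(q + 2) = q^2 - 4*q - 12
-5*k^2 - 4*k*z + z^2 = (-5*k + z)*(k + z)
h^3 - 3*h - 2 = (h - 2)*(h + 1)^2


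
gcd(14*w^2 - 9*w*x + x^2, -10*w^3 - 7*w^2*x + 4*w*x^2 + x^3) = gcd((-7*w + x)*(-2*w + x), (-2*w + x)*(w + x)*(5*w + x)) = -2*w + x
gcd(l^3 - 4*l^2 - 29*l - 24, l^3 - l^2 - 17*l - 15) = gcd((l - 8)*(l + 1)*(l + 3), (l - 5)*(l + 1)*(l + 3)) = l^2 + 4*l + 3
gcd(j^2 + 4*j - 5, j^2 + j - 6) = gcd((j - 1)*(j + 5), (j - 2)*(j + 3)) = 1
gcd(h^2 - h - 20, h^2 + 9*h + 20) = h + 4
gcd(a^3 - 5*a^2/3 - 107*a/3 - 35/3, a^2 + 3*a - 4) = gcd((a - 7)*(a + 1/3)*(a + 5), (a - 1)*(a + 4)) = 1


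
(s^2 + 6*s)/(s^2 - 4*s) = (s + 6)/(s - 4)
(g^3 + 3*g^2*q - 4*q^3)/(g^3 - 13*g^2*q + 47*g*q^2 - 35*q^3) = (g^2 + 4*g*q + 4*q^2)/(g^2 - 12*g*q + 35*q^2)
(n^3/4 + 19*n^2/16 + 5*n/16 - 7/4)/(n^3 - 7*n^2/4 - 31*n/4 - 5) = (-4*n^3 - 19*n^2 - 5*n + 28)/(4*(-4*n^3 + 7*n^2 + 31*n + 20))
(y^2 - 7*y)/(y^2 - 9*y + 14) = y/(y - 2)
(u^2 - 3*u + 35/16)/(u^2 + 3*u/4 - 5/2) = (u - 7/4)/(u + 2)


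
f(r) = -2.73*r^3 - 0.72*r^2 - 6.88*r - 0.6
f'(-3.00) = -76.27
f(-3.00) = 87.27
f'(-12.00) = -1168.96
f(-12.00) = 4695.72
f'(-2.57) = -57.27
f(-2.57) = 58.67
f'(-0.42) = -7.72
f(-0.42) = 2.36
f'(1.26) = -21.70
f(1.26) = -15.87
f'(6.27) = -337.88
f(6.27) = -744.97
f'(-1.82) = -31.39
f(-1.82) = 25.99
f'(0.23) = -7.64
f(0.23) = -2.25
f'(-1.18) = -16.58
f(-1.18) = 11.00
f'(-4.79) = -187.89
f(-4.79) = 315.87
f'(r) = -8.19*r^2 - 1.44*r - 6.88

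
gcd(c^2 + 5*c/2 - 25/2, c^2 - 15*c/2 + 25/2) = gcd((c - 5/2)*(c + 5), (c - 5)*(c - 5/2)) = c - 5/2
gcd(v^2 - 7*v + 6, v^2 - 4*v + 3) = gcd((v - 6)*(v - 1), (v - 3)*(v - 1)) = v - 1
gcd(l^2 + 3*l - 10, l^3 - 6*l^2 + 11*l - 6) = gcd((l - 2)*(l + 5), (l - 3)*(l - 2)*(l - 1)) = l - 2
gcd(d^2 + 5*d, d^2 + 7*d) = d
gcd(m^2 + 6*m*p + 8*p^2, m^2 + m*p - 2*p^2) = m + 2*p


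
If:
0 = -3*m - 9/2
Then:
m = -3/2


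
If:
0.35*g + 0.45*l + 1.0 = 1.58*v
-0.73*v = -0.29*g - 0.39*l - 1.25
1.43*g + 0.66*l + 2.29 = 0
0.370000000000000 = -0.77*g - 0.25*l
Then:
No Solution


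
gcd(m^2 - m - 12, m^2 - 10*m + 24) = m - 4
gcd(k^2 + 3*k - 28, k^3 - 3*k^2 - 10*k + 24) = k - 4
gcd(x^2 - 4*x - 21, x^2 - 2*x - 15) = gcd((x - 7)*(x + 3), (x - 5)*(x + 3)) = x + 3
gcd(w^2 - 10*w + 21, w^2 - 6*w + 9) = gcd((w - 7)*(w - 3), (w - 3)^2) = w - 3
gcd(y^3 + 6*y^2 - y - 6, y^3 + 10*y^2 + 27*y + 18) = y^2 + 7*y + 6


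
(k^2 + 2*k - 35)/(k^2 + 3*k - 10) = (k^2 + 2*k - 35)/(k^2 + 3*k - 10)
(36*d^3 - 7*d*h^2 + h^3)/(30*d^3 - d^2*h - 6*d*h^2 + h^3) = (6*d - h)/(5*d - h)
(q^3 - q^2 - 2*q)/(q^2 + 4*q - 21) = q*(q^2 - q - 2)/(q^2 + 4*q - 21)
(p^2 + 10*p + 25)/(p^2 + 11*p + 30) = (p + 5)/(p + 6)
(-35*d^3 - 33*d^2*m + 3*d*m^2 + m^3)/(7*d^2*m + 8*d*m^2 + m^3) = (-5*d + m)/m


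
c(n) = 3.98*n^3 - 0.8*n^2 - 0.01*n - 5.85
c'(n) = 11.94*n^2 - 1.6*n - 0.01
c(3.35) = 134.77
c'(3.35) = 128.63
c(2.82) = 77.01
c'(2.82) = 90.43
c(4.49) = 338.24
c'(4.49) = 233.52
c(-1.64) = -25.54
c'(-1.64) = 34.73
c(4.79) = 413.16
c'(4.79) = 266.28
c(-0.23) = -5.94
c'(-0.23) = 0.99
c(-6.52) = -1142.92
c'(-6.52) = 518.00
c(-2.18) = -50.86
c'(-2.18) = 60.22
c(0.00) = -5.85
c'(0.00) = -0.01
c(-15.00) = -13618.20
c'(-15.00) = 2710.49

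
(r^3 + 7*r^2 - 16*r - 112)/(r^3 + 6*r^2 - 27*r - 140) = (r - 4)/(r - 5)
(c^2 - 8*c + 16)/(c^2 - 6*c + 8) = (c - 4)/(c - 2)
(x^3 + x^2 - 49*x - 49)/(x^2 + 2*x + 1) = (x^2 - 49)/(x + 1)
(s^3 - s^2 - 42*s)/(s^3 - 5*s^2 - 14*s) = (s + 6)/(s + 2)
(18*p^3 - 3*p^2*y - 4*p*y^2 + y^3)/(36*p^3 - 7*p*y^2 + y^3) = (-3*p + y)/(-6*p + y)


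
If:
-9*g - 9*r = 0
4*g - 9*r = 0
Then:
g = 0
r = 0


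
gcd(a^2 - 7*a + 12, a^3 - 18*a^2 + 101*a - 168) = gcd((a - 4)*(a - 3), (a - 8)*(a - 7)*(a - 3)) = a - 3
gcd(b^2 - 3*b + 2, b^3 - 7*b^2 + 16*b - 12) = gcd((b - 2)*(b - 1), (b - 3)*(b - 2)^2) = b - 2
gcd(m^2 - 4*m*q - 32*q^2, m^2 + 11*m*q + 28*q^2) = m + 4*q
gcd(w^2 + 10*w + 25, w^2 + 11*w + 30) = w + 5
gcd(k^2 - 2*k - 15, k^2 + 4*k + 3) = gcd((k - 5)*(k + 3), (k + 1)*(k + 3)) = k + 3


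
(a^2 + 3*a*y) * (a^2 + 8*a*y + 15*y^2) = a^4 + 11*a^3*y + 39*a^2*y^2 + 45*a*y^3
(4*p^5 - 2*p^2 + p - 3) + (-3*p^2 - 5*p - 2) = 4*p^5 - 5*p^2 - 4*p - 5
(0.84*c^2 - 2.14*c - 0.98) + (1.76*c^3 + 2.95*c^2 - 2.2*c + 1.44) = 1.76*c^3 + 3.79*c^2 - 4.34*c + 0.46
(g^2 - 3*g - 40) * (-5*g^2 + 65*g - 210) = -5*g^4 + 80*g^3 - 205*g^2 - 1970*g + 8400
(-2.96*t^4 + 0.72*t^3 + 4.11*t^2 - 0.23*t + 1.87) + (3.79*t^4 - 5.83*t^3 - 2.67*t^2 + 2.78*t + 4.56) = 0.83*t^4 - 5.11*t^3 + 1.44*t^2 + 2.55*t + 6.43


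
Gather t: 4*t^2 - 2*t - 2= 4*t^2 - 2*t - 2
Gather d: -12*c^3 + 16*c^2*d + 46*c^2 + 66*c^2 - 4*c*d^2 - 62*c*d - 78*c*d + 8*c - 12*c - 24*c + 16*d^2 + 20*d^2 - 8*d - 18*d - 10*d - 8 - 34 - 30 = -12*c^3 + 112*c^2 - 28*c + d^2*(36 - 4*c) + d*(16*c^2 - 140*c - 36) - 72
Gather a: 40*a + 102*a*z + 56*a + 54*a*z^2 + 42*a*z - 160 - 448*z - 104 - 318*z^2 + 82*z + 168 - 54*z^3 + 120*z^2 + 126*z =a*(54*z^2 + 144*z + 96) - 54*z^3 - 198*z^2 - 240*z - 96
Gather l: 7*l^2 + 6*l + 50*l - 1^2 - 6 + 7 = 7*l^2 + 56*l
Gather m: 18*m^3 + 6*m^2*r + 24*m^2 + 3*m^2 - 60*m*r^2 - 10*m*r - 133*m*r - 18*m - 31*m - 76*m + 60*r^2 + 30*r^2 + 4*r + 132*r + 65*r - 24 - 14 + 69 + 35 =18*m^3 + m^2*(6*r + 27) + m*(-60*r^2 - 143*r - 125) + 90*r^2 + 201*r + 66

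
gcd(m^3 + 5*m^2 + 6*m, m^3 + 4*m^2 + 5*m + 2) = m + 2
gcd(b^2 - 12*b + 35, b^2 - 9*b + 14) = b - 7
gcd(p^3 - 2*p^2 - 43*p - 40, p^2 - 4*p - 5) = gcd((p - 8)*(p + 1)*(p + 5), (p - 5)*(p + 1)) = p + 1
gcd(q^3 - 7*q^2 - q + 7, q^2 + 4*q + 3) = q + 1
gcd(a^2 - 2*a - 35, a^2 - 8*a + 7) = a - 7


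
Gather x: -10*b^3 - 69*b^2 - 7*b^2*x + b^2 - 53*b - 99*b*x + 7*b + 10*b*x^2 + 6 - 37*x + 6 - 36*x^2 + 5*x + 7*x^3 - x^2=-10*b^3 - 68*b^2 - 46*b + 7*x^3 + x^2*(10*b - 37) + x*(-7*b^2 - 99*b - 32) + 12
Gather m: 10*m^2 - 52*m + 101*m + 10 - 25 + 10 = 10*m^2 + 49*m - 5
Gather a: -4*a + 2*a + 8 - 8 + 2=2 - 2*a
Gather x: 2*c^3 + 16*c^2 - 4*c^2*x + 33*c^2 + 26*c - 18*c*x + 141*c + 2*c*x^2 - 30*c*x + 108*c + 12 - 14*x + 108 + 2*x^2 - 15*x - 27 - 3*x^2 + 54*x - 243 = 2*c^3 + 49*c^2 + 275*c + x^2*(2*c - 1) + x*(-4*c^2 - 48*c + 25) - 150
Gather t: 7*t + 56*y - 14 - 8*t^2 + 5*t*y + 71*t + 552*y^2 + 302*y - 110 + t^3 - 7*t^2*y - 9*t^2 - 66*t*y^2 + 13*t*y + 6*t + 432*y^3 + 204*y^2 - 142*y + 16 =t^3 + t^2*(-7*y - 17) + t*(-66*y^2 + 18*y + 84) + 432*y^3 + 756*y^2 + 216*y - 108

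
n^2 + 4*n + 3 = (n + 1)*(n + 3)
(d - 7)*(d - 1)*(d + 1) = d^3 - 7*d^2 - d + 7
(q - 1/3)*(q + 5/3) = q^2 + 4*q/3 - 5/9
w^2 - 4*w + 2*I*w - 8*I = (w - 4)*(w + 2*I)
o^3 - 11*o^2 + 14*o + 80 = (o - 8)*(o - 5)*(o + 2)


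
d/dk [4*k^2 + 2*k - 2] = 8*k + 2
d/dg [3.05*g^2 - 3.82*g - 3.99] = 6.1*g - 3.82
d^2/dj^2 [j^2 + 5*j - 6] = 2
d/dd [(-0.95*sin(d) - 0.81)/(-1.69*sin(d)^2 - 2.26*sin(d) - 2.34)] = (-1.6055*sin(d)^2 - 2.7378*sin(d) + 0.3924)*cos(d)/(2.8561*sin(d)^4 + 7.6388*sin(d)^3 + 13.0168*sin(d)^2 + 10.5768*sin(d) + 5.4756)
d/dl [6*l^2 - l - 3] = 12*l - 1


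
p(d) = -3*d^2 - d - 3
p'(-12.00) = 71.00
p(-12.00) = -423.00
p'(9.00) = -55.00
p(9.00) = -255.00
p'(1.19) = -8.14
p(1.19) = -8.44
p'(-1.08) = 5.48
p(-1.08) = -5.42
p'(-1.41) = 7.46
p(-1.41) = -7.55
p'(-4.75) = 27.50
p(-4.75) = -65.94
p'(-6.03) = 35.18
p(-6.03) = -106.05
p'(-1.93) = 10.58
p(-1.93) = -12.24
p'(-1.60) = 8.60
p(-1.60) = -9.08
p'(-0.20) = 0.20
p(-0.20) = -2.92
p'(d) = -6*d - 1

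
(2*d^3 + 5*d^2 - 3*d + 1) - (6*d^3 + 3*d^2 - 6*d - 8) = -4*d^3 + 2*d^2 + 3*d + 9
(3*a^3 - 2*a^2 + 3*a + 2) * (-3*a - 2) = -9*a^4 - 5*a^2 - 12*a - 4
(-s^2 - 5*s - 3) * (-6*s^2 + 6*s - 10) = 6*s^4 + 24*s^3 - 2*s^2 + 32*s + 30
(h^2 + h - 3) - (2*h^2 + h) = -h^2 - 3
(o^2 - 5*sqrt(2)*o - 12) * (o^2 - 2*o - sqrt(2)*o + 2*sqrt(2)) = o^4 - 6*sqrt(2)*o^3 - 2*o^3 - 2*o^2 + 12*sqrt(2)*o^2 + 4*o + 12*sqrt(2)*o - 24*sqrt(2)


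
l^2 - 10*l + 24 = (l - 6)*(l - 4)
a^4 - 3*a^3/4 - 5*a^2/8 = a^2*(a - 5/4)*(a + 1/2)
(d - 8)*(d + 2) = d^2 - 6*d - 16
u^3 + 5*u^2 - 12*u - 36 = (u - 3)*(u + 2)*(u + 6)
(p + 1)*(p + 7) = p^2 + 8*p + 7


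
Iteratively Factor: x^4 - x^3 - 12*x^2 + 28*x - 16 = (x + 4)*(x^3 - 5*x^2 + 8*x - 4) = (x - 2)*(x + 4)*(x^2 - 3*x + 2) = (x - 2)^2*(x + 4)*(x - 1)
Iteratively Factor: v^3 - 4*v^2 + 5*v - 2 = (v - 1)*(v^2 - 3*v + 2) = (v - 2)*(v - 1)*(v - 1)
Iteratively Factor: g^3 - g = (g)*(g^2 - 1) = g*(g + 1)*(g - 1)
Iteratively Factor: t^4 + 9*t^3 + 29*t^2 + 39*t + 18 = (t + 1)*(t^3 + 8*t^2 + 21*t + 18) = (t + 1)*(t + 3)*(t^2 + 5*t + 6) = (t + 1)*(t + 2)*(t + 3)*(t + 3)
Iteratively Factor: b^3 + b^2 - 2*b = (b - 1)*(b^2 + 2*b) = b*(b - 1)*(b + 2)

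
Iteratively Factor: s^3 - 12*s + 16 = (s - 2)*(s^2 + 2*s - 8) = (s - 2)*(s + 4)*(s - 2)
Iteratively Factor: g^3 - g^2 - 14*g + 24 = (g - 3)*(g^2 + 2*g - 8) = (g - 3)*(g + 4)*(g - 2)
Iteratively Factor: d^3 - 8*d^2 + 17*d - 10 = (d - 5)*(d^2 - 3*d + 2) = (d - 5)*(d - 2)*(d - 1)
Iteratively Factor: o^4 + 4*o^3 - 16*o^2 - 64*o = (o)*(o^3 + 4*o^2 - 16*o - 64) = o*(o - 4)*(o^2 + 8*o + 16) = o*(o - 4)*(o + 4)*(o + 4)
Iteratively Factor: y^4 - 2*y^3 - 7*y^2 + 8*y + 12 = (y - 2)*(y^3 - 7*y - 6) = (y - 2)*(y + 1)*(y^2 - y - 6) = (y - 2)*(y + 1)*(y + 2)*(y - 3)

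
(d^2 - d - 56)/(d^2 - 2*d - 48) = (d + 7)/(d + 6)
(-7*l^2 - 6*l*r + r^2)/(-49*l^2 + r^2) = (l + r)/(7*l + r)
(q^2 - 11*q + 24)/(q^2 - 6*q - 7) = (-q^2 + 11*q - 24)/(-q^2 + 6*q + 7)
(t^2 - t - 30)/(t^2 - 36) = (t + 5)/(t + 6)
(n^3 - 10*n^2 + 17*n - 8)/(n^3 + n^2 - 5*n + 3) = (n - 8)/(n + 3)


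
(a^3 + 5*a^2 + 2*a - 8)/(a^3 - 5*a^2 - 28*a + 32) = (a + 2)/(a - 8)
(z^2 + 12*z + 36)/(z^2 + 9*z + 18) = (z + 6)/(z + 3)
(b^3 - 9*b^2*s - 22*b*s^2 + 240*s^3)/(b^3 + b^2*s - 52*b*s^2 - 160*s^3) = (b - 6*s)/(b + 4*s)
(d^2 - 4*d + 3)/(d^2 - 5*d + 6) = (d - 1)/(d - 2)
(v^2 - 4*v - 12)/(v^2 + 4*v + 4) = (v - 6)/(v + 2)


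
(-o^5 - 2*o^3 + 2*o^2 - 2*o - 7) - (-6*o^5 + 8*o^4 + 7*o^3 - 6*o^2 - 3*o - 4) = 5*o^5 - 8*o^4 - 9*o^3 + 8*o^2 + o - 3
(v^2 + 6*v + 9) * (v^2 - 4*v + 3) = v^4 + 2*v^3 - 12*v^2 - 18*v + 27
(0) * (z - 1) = 0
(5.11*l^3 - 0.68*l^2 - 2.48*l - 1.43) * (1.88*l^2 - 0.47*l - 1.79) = 9.6068*l^5 - 3.6801*l^4 - 13.4897*l^3 - 0.3056*l^2 + 5.1113*l + 2.5597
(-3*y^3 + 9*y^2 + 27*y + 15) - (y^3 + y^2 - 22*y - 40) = -4*y^3 + 8*y^2 + 49*y + 55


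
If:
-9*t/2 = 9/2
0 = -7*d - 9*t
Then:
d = 9/7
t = -1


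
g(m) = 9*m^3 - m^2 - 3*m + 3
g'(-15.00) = 6102.00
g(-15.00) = -30552.00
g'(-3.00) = 246.00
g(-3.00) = -240.00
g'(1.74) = 75.27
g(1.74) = 42.16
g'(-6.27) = 1070.99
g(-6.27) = -2235.93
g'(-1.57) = 66.69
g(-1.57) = -29.58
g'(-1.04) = 28.28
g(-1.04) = -5.09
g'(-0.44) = 3.11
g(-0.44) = 3.36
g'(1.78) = 78.99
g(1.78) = 45.25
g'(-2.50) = 170.75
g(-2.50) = -136.38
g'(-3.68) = 370.00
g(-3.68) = -448.03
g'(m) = 27*m^2 - 2*m - 3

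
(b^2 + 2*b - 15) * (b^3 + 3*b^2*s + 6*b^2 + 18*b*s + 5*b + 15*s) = b^5 + 3*b^4*s + 8*b^4 + 24*b^3*s + 2*b^3 + 6*b^2*s - 80*b^2 - 240*b*s - 75*b - 225*s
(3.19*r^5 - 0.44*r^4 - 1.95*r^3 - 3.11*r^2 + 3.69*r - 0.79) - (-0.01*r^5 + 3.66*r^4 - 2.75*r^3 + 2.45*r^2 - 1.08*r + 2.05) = 3.2*r^5 - 4.1*r^4 + 0.8*r^3 - 5.56*r^2 + 4.77*r - 2.84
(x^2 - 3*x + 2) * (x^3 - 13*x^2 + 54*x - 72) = x^5 - 16*x^4 + 95*x^3 - 260*x^2 + 324*x - 144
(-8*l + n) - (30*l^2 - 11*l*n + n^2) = -30*l^2 + 11*l*n - 8*l - n^2 + n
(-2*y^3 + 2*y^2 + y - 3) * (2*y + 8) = -4*y^4 - 12*y^3 + 18*y^2 + 2*y - 24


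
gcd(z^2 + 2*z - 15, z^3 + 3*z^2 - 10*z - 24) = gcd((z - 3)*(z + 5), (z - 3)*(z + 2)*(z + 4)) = z - 3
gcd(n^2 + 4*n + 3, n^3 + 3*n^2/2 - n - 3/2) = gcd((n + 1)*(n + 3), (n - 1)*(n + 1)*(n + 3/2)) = n + 1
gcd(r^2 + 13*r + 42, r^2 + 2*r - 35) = r + 7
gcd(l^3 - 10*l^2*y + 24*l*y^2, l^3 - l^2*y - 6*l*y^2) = l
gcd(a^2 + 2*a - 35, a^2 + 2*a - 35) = a^2 + 2*a - 35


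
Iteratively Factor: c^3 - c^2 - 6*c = (c + 2)*(c^2 - 3*c) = (c - 3)*(c + 2)*(c)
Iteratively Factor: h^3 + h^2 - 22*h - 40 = (h + 4)*(h^2 - 3*h - 10) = (h - 5)*(h + 4)*(h + 2)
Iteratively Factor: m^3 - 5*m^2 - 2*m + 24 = (m + 2)*(m^2 - 7*m + 12) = (m - 3)*(m + 2)*(m - 4)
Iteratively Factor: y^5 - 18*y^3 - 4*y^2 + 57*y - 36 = (y + 3)*(y^4 - 3*y^3 - 9*y^2 + 23*y - 12) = (y - 1)*(y + 3)*(y^3 - 2*y^2 - 11*y + 12) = (y - 1)^2*(y + 3)*(y^2 - y - 12) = (y - 4)*(y - 1)^2*(y + 3)*(y + 3)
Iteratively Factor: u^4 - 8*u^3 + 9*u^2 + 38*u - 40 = (u - 5)*(u^3 - 3*u^2 - 6*u + 8) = (u - 5)*(u + 2)*(u^2 - 5*u + 4) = (u - 5)*(u - 1)*(u + 2)*(u - 4)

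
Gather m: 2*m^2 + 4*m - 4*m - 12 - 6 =2*m^2 - 18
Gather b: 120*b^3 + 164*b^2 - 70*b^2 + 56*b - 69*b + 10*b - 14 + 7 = 120*b^3 + 94*b^2 - 3*b - 7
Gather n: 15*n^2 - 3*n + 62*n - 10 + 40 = 15*n^2 + 59*n + 30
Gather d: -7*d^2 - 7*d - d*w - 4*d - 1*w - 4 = -7*d^2 + d*(-w - 11) - w - 4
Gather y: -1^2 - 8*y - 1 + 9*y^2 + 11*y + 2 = 9*y^2 + 3*y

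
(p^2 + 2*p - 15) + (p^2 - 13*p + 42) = 2*p^2 - 11*p + 27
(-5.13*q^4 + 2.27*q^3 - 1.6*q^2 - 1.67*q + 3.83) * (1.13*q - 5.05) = -5.7969*q^5 + 28.4716*q^4 - 13.2715*q^3 + 6.1929*q^2 + 12.7614*q - 19.3415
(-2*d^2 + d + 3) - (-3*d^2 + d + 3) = d^2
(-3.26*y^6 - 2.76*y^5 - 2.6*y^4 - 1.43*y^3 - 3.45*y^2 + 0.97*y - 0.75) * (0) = 0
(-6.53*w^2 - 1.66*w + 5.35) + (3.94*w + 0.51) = -6.53*w^2 + 2.28*w + 5.86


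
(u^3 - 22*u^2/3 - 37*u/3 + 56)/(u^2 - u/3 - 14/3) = (u^2 - 5*u - 24)/(u + 2)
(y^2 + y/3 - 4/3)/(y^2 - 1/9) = 3*(3*y^2 + y - 4)/(9*y^2 - 1)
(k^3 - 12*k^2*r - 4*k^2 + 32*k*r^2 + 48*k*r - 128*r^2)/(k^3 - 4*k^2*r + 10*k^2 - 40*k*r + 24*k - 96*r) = (k^2 - 8*k*r - 4*k + 32*r)/(k^2 + 10*k + 24)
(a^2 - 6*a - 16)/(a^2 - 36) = (a^2 - 6*a - 16)/(a^2 - 36)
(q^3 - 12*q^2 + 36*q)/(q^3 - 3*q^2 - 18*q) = (q - 6)/(q + 3)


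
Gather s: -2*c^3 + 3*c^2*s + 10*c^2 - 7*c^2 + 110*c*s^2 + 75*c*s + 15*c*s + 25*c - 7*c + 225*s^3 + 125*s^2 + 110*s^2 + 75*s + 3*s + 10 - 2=-2*c^3 + 3*c^2 + 18*c + 225*s^3 + s^2*(110*c + 235) + s*(3*c^2 + 90*c + 78) + 8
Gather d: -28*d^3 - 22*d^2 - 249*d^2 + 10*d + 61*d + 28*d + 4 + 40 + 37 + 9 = -28*d^3 - 271*d^2 + 99*d + 90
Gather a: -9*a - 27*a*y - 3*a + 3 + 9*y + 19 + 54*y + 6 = a*(-27*y - 12) + 63*y + 28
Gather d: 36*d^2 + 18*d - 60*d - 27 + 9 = 36*d^2 - 42*d - 18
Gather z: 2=2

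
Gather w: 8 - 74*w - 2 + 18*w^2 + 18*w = 18*w^2 - 56*w + 6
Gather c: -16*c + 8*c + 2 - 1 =1 - 8*c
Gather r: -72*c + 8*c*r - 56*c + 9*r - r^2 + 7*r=-128*c - r^2 + r*(8*c + 16)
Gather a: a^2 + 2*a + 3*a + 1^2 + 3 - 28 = a^2 + 5*a - 24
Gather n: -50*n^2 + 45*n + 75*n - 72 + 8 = -50*n^2 + 120*n - 64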